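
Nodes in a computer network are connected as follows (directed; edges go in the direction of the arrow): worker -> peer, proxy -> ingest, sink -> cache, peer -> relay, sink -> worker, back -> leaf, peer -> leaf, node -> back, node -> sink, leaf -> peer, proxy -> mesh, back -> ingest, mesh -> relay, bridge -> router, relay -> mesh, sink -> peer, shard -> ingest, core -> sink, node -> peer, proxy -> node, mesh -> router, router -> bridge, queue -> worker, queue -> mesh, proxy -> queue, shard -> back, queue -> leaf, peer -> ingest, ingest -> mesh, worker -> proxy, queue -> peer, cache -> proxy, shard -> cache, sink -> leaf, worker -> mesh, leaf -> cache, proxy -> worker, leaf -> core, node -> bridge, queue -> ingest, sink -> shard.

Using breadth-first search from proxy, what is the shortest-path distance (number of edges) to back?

2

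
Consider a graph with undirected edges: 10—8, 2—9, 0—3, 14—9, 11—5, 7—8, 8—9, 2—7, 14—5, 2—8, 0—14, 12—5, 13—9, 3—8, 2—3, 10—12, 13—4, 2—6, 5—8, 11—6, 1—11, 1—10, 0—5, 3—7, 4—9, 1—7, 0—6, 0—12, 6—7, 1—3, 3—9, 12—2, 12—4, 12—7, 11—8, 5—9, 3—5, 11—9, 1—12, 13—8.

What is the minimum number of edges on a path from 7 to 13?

2

Level 0: 7
Level 1: 1, 2, 3, 6, 8, 12
Level 2: 0, 4, 5, 9, 10, 11, 13
Level 3: 14
13 first appears at level 2.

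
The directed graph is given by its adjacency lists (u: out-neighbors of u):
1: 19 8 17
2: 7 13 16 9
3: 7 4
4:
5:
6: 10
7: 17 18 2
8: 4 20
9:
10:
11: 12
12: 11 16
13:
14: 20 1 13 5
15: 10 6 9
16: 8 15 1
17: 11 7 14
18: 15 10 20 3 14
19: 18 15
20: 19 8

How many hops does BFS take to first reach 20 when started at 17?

Level 0: 17
Level 1: 7, 11, 14
Level 2: 1, 2, 5, 12, 13, 18, 20
Level 3: 3, 8, 9, 10, 15, 16, 19
Level 4: 4, 6
20 first appears at level 2.

2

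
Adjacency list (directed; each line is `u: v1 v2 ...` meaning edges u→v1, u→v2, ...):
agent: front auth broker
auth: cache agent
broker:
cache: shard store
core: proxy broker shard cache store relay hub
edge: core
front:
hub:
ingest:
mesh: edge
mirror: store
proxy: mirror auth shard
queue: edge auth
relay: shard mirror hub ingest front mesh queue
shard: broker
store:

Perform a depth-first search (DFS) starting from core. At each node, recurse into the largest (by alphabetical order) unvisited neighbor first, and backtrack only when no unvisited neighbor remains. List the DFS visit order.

Visit core
core → store
core → shard
shard → broker
core → relay
relay → queue
queue → edge
queue → auth
auth → cache
auth → agent
agent → front
relay → mirror
relay → mesh
relay → ingest
relay → hub
core → proxy

core → store → shard → broker → relay → queue → edge → auth → cache → agent → front → mirror → mesh → ingest → hub → proxy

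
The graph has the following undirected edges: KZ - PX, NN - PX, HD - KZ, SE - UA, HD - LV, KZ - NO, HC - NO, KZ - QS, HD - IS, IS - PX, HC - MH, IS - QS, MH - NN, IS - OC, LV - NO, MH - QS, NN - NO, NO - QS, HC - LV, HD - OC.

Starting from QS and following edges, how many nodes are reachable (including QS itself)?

BFS from QS visits: QS, NO, MH, KZ, IS, NN, LV, HC, PX, HD, OC
Reachable nodes: 11 of 13 total.

11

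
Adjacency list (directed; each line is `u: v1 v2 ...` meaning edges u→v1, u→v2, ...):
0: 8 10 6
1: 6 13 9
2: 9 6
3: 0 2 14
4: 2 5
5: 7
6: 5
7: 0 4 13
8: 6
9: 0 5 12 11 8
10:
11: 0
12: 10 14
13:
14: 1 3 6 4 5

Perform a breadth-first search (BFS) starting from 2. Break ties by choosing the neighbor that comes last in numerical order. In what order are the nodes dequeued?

2 → 9 → 6 → 12 → 11 → 8 → 5 → 0 → 14 → 10 → 7 → 4 → 3 → 1 → 13

Visit 2; enqueue 9, 6 → queue [9, 6]
Visit 9; enqueue 12, 11, 8, 5, 0 → queue [6, 12, 11, 8, 5, 0]
Visit 6 → queue [12, 11, 8, 5, 0]
Visit 12; enqueue 14, 10 → queue [11, 8, 5, 0, 14, 10]
Visit 11 → queue [8, 5, 0, 14, 10]
Visit 8 → queue [5, 0, 14, 10]
Visit 5; enqueue 7 → queue [0, 14, 10, 7]
Visit 0 → queue [14, 10, 7]
Visit 14; enqueue 4, 3, 1 → queue [10, 7, 4, 3, 1]
Visit 10 → queue [7, 4, 3, 1]
Visit 7; enqueue 13 → queue [4, 3, 1, 13]
Visit 4 → queue [3, 1, 13]
Visit 3 → queue [1, 13]
Visit 1 → queue [13]
Visit 13 → queue []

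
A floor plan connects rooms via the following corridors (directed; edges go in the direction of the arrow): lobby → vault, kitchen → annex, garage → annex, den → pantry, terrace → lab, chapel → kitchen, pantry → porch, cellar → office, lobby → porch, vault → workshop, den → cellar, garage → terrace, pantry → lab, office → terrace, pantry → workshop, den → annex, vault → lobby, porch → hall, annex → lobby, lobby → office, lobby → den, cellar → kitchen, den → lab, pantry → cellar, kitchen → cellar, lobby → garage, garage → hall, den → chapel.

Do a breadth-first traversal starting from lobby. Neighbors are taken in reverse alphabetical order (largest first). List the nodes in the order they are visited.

lobby, vault, porch, office, garage, den, workshop, hall, terrace, annex, pantry, lab, chapel, cellar, kitchen

Visit lobby; enqueue vault, porch, office, garage, den → queue [vault, porch, office, garage, den]
Visit vault; enqueue workshop → queue [porch, office, garage, den, workshop]
Visit porch; enqueue hall → queue [office, garage, den, workshop, hall]
Visit office; enqueue terrace → queue [garage, den, workshop, hall, terrace]
Visit garage; enqueue annex → queue [den, workshop, hall, terrace, annex]
Visit den; enqueue pantry, lab, chapel, cellar → queue [workshop, hall, terrace, annex, pantry, lab, chapel, cellar]
Visit workshop → queue [hall, terrace, annex, pantry, lab, chapel, cellar]
Visit hall → queue [terrace, annex, pantry, lab, chapel, cellar]
Visit terrace → queue [annex, pantry, lab, chapel, cellar]
Visit annex → queue [pantry, lab, chapel, cellar]
Visit pantry → queue [lab, chapel, cellar]
Visit lab → queue [chapel, cellar]
Visit chapel; enqueue kitchen → queue [cellar, kitchen]
Visit cellar → queue [kitchen]
Visit kitchen → queue []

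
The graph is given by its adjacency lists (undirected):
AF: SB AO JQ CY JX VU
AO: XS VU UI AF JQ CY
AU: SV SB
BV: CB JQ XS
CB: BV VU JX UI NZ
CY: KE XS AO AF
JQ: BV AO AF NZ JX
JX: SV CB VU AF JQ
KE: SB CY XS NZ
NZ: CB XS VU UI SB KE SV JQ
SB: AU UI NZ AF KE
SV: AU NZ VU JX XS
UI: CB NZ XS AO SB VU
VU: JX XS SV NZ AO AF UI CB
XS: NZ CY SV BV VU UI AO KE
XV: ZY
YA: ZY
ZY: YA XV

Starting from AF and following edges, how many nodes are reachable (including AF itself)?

15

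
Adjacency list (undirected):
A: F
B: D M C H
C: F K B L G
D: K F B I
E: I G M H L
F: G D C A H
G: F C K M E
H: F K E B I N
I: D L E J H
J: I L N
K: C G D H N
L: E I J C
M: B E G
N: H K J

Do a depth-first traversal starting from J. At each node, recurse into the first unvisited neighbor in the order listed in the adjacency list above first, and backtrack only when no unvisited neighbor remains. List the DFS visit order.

J -> I -> D -> K -> C -> F -> G -> M -> B -> H -> E -> L -> N -> A

Visit J
J → I
I → D
D → K
K → C
C → F
F → G
G → M
M → B
B → H
H → E
E → L
H → N
F → A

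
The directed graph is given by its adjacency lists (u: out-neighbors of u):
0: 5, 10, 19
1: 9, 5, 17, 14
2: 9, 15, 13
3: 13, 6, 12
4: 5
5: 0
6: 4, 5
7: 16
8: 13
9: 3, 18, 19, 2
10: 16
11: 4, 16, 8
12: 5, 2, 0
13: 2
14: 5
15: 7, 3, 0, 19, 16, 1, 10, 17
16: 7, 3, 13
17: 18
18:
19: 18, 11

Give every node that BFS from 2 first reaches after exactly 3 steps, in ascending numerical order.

5, 6, 11, 12, 14

Level 0: 2
Level 1: 9, 13, 15
Level 2: 0, 1, 3, 7, 10, 16, 17, 18, 19
Level 3: 5, 6, 11, 12, 14
Level 4: 4, 8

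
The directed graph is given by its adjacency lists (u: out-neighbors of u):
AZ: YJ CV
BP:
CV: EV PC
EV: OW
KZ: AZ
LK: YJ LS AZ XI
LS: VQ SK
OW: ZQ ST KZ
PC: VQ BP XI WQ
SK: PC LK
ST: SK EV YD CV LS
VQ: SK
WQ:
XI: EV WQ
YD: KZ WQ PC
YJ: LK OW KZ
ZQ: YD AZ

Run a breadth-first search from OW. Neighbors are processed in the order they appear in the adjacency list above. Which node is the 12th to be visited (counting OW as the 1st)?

Visit OW; enqueue ZQ, ST, KZ → queue [ZQ, ST, KZ]
Visit ZQ; enqueue YD, AZ → queue [ST, KZ, YD, AZ]
Visit ST; enqueue SK, EV, CV, LS → queue [KZ, YD, AZ, SK, EV, CV, LS]
Visit KZ → queue [YD, AZ, SK, EV, CV, LS]
Visit YD; enqueue WQ, PC → queue [AZ, SK, EV, CV, LS, WQ, PC]
Visit AZ; enqueue YJ → queue [SK, EV, CV, LS, WQ, PC, YJ]
Visit SK; enqueue LK → queue [EV, CV, LS, WQ, PC, YJ, LK]
Visit EV → queue [CV, LS, WQ, PC, YJ, LK]
Visit CV → queue [LS, WQ, PC, YJ, LK]
Visit LS; enqueue VQ → queue [WQ, PC, YJ, LK, VQ]
Visit WQ → queue [PC, YJ, LK, VQ]
Visit PC; enqueue BP, XI → queue [YJ, LK, VQ, BP, XI]
Visit YJ → queue [LK, VQ, BP, XI]
Visit LK → queue [VQ, BP, XI]
Visit VQ → queue [BP, XI]
Visit BP → queue [XI]
Visit XI → queue []

Visit order: OW, ZQ, ST, KZ, YD, AZ, SK, EV, CV, LS, WQ, PC, YJ, LK, VQ, BP, XI

PC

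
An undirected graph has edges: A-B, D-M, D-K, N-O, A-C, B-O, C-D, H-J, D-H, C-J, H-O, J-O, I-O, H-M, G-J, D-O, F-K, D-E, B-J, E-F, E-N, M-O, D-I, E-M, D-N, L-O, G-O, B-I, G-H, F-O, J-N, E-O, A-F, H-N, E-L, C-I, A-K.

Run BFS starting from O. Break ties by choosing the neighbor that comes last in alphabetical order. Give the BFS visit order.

Visit O; enqueue N, M, L, J, I, H, G, F, E, D, B → queue [N, M, L, J, I, H, G, F, E, D, B]
Visit N → queue [M, L, J, I, H, G, F, E, D, B]
Visit M → queue [L, J, I, H, G, F, E, D, B]
Visit L → queue [J, I, H, G, F, E, D, B]
Visit J; enqueue C → queue [I, H, G, F, E, D, B, C]
Visit I → queue [H, G, F, E, D, B, C]
Visit H → queue [G, F, E, D, B, C]
Visit G → queue [F, E, D, B, C]
Visit F; enqueue K, A → queue [E, D, B, C, K, A]
Visit E → queue [D, B, C, K, A]
Visit D → queue [B, C, K, A]
Visit B → queue [C, K, A]
Visit C → queue [K, A]
Visit K → queue [A]
Visit A → queue []

O, N, M, L, J, I, H, G, F, E, D, B, C, K, A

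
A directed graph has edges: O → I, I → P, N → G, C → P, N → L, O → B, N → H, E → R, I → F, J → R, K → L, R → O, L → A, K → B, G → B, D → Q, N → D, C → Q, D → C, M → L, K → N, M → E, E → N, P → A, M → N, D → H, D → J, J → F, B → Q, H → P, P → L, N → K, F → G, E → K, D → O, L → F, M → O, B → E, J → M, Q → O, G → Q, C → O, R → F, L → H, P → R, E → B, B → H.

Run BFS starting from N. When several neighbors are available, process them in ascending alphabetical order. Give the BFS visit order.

Visit N; enqueue D, G, H, K, L → queue [D, G, H, K, L]
Visit D; enqueue C, J, O, Q → queue [G, H, K, L, C, J, O, Q]
Visit G; enqueue B → queue [H, K, L, C, J, O, Q, B]
Visit H; enqueue P → queue [K, L, C, J, O, Q, B, P]
Visit K → queue [L, C, J, O, Q, B, P]
Visit L; enqueue A, F → queue [C, J, O, Q, B, P, A, F]
Visit C → queue [J, O, Q, B, P, A, F]
Visit J; enqueue M, R → queue [O, Q, B, P, A, F, M, R]
Visit O; enqueue I → queue [Q, B, P, A, F, M, R, I]
Visit Q → queue [B, P, A, F, M, R, I]
Visit B; enqueue E → queue [P, A, F, M, R, I, E]
Visit P → queue [A, F, M, R, I, E]
Visit A → queue [F, M, R, I, E]
Visit F → queue [M, R, I, E]
Visit M → queue [R, I, E]
Visit R → queue [I, E]
Visit I → queue [E]
Visit E → queue []

N D G H K L C J O Q B P A F M R I E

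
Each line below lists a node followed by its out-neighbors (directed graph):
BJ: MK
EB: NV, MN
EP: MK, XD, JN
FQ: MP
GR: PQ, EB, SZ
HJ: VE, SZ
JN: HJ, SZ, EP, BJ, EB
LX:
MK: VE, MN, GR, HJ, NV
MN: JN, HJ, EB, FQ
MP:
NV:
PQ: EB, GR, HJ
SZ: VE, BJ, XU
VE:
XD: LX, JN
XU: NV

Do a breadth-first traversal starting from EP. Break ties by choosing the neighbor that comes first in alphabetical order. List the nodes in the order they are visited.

Visit EP; enqueue JN, MK, XD → queue [JN, MK, XD]
Visit JN; enqueue BJ, EB, HJ, SZ → queue [MK, XD, BJ, EB, HJ, SZ]
Visit MK; enqueue GR, MN, NV, VE → queue [XD, BJ, EB, HJ, SZ, GR, MN, NV, VE]
Visit XD; enqueue LX → queue [BJ, EB, HJ, SZ, GR, MN, NV, VE, LX]
Visit BJ → queue [EB, HJ, SZ, GR, MN, NV, VE, LX]
Visit EB → queue [HJ, SZ, GR, MN, NV, VE, LX]
Visit HJ → queue [SZ, GR, MN, NV, VE, LX]
Visit SZ; enqueue XU → queue [GR, MN, NV, VE, LX, XU]
Visit GR; enqueue PQ → queue [MN, NV, VE, LX, XU, PQ]
Visit MN; enqueue FQ → queue [NV, VE, LX, XU, PQ, FQ]
Visit NV → queue [VE, LX, XU, PQ, FQ]
Visit VE → queue [LX, XU, PQ, FQ]
Visit LX → queue [XU, PQ, FQ]
Visit XU → queue [PQ, FQ]
Visit PQ → queue [FQ]
Visit FQ; enqueue MP → queue [MP]
Visit MP → queue []

EP, JN, MK, XD, BJ, EB, HJ, SZ, GR, MN, NV, VE, LX, XU, PQ, FQ, MP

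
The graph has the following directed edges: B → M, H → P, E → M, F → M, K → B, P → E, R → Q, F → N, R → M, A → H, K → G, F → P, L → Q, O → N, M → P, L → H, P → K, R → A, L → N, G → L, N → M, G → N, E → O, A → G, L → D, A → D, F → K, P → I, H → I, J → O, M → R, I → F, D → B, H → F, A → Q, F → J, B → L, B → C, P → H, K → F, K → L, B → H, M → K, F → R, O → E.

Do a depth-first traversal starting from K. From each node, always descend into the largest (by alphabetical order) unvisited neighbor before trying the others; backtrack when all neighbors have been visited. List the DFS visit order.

Visit K
K → L
L → Q
L → N
N → M
M → R
R → A
A → H
H → P
P → I
I → F
F → J
J → O
O → E
A → G
A → D
D → B
B → C

K, L, Q, N, M, R, A, H, P, I, F, J, O, E, G, D, B, C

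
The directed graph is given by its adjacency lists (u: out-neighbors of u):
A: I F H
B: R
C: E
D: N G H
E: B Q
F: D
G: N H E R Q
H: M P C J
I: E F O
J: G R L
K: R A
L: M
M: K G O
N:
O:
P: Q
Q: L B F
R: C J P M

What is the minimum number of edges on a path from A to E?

2

Level 0: A
Level 1: F, H, I
Level 2: C, D, E, J, M, O, P
Level 3: B, G, K, L, N, Q, R
E first appears at level 2.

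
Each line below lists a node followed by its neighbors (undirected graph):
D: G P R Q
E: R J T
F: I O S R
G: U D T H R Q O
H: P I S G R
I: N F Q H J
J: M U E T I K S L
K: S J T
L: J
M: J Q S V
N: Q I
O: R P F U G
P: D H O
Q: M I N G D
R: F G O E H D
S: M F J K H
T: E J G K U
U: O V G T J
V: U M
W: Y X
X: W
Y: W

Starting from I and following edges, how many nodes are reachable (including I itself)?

BFS from I visits: I, N, F, Q, H, J, O, S, R, M, G, D, P, U, E, T, K, L, V
Reachable nodes: 19 of 22 total.

19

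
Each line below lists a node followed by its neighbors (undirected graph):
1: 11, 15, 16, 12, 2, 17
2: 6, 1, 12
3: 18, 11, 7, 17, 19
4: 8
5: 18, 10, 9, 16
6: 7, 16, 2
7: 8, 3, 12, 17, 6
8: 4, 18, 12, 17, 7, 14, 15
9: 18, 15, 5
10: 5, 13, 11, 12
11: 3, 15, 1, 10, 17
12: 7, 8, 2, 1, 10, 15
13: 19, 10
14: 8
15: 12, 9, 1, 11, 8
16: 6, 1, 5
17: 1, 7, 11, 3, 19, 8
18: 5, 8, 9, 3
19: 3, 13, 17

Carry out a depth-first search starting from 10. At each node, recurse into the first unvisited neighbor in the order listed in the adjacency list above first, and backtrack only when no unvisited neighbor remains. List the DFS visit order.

10 5 18 8 4 12 7 3 11 15 9 1 16 6 2 17 19 13 14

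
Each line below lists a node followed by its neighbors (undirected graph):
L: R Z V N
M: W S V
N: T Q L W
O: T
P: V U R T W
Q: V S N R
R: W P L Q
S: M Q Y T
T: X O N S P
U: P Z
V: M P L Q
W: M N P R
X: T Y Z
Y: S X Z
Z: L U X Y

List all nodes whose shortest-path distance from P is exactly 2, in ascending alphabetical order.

L, M, N, O, Q, S, X, Z

Level 0: P
Level 1: R, T, U, V, W
Level 2: L, M, N, O, Q, S, X, Z
Level 3: Y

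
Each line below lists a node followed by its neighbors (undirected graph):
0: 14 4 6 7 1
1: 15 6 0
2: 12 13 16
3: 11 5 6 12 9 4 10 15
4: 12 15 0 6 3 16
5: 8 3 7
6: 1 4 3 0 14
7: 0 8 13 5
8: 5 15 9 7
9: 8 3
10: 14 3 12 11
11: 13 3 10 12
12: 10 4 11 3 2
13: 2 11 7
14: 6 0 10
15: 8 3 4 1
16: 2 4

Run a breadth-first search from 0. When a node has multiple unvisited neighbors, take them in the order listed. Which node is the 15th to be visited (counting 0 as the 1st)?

11

Visit 0; enqueue 14, 4, 6, 7, 1 → queue [14, 4, 6, 7, 1]
Visit 14; enqueue 10 → queue [4, 6, 7, 1, 10]
Visit 4; enqueue 12, 15, 3, 16 → queue [6, 7, 1, 10, 12, 15, 3, 16]
Visit 6 → queue [7, 1, 10, 12, 15, 3, 16]
Visit 7; enqueue 8, 13, 5 → queue [1, 10, 12, 15, 3, 16, 8, 13, 5]
Visit 1 → queue [10, 12, 15, 3, 16, 8, 13, 5]
Visit 10; enqueue 11 → queue [12, 15, 3, 16, 8, 13, 5, 11]
Visit 12; enqueue 2 → queue [15, 3, 16, 8, 13, 5, 11, 2]
Visit 15 → queue [3, 16, 8, 13, 5, 11, 2]
Visit 3; enqueue 9 → queue [16, 8, 13, 5, 11, 2, 9]
Visit 16 → queue [8, 13, 5, 11, 2, 9]
Visit 8 → queue [13, 5, 11, 2, 9]
Visit 13 → queue [5, 11, 2, 9]
Visit 5 → queue [11, 2, 9]
Visit 11 → queue [2, 9]
Visit 2 → queue [9]
Visit 9 → queue []

Visit order: 0, 14, 4, 6, 7, 1, 10, 12, 15, 3, 16, 8, 13, 5, 11, 2, 9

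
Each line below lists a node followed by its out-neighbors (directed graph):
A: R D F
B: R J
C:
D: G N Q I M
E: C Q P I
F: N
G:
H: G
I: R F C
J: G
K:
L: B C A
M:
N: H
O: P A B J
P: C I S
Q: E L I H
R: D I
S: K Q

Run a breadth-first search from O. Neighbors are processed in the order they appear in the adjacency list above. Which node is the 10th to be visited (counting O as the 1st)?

D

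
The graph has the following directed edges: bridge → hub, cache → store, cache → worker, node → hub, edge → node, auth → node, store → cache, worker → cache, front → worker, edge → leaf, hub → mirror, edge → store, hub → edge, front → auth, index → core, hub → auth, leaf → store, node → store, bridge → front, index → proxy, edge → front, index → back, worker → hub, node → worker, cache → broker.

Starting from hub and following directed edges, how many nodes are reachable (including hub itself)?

11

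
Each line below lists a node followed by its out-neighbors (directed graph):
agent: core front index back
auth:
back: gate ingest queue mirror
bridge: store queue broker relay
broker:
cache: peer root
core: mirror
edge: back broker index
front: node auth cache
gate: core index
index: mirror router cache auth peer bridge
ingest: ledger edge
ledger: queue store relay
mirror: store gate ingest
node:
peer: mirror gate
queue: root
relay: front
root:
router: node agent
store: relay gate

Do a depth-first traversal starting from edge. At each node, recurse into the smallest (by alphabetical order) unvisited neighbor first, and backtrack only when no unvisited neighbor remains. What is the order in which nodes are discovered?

edge, back, gate, core, mirror, ingest, ledger, queue, root, relay, front, auth, cache, peer, node, store, index, bridge, broker, router, agent

Visit edge
edge → back
back → gate
gate → core
core → mirror
mirror → ingest
ingest → ledger
ledger → queue
queue → root
ledger → relay
relay → front
front → auth
front → cache
cache → peer
front → node
ledger → store
gate → index
index → bridge
bridge → broker
index → router
router → agent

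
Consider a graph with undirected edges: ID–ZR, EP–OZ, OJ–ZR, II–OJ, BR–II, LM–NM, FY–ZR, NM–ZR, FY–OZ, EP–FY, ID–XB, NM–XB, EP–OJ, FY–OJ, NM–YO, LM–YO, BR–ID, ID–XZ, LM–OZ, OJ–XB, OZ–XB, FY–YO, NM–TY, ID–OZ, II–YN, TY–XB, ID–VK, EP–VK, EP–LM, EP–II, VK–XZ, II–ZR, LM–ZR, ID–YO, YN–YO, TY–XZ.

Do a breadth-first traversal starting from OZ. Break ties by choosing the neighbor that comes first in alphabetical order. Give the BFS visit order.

OZ, EP, FY, ID, LM, XB, II, OJ, VK, YO, ZR, BR, XZ, NM, TY, YN

Visit OZ; enqueue EP, FY, ID, LM, XB → queue [EP, FY, ID, LM, XB]
Visit EP; enqueue II, OJ, VK → queue [FY, ID, LM, XB, II, OJ, VK]
Visit FY; enqueue YO, ZR → queue [ID, LM, XB, II, OJ, VK, YO, ZR]
Visit ID; enqueue BR, XZ → queue [LM, XB, II, OJ, VK, YO, ZR, BR, XZ]
Visit LM; enqueue NM → queue [XB, II, OJ, VK, YO, ZR, BR, XZ, NM]
Visit XB; enqueue TY → queue [II, OJ, VK, YO, ZR, BR, XZ, NM, TY]
Visit II; enqueue YN → queue [OJ, VK, YO, ZR, BR, XZ, NM, TY, YN]
Visit OJ → queue [VK, YO, ZR, BR, XZ, NM, TY, YN]
Visit VK → queue [YO, ZR, BR, XZ, NM, TY, YN]
Visit YO → queue [ZR, BR, XZ, NM, TY, YN]
Visit ZR → queue [BR, XZ, NM, TY, YN]
Visit BR → queue [XZ, NM, TY, YN]
Visit XZ → queue [NM, TY, YN]
Visit NM → queue [TY, YN]
Visit TY → queue [YN]
Visit YN → queue []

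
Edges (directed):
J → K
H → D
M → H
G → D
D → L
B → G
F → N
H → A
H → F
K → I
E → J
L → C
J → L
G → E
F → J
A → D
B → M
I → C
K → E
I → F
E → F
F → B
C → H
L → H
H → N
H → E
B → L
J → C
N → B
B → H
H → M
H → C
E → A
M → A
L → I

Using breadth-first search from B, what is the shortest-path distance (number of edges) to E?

Level 0: B
Level 1: G, H, L, M
Level 2: A, C, D, E, F, I, N
Level 3: J
Level 4: K
E first appears at level 2.

2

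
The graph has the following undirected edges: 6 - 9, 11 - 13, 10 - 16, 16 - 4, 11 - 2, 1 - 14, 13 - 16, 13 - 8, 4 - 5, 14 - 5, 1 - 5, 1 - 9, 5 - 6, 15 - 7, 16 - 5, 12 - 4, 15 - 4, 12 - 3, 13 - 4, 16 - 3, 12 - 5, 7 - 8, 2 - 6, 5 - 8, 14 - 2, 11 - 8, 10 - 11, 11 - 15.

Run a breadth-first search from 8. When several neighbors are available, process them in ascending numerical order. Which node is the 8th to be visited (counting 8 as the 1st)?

Visit 8; enqueue 5, 7, 11, 13 → queue [5, 7, 11, 13]
Visit 5; enqueue 1, 4, 6, 12, 14, 16 → queue [7, 11, 13, 1, 4, 6, 12, 14, 16]
Visit 7; enqueue 15 → queue [11, 13, 1, 4, 6, 12, 14, 16, 15]
Visit 11; enqueue 2, 10 → queue [13, 1, 4, 6, 12, 14, 16, 15, 2, 10]
Visit 13 → queue [1, 4, 6, 12, 14, 16, 15, 2, 10]
Visit 1; enqueue 9 → queue [4, 6, 12, 14, 16, 15, 2, 10, 9]
Visit 4 → queue [6, 12, 14, 16, 15, 2, 10, 9]
Visit 6 → queue [12, 14, 16, 15, 2, 10, 9]
Visit 12; enqueue 3 → queue [14, 16, 15, 2, 10, 9, 3]
Visit 14 → queue [16, 15, 2, 10, 9, 3]
Visit 16 → queue [15, 2, 10, 9, 3]
Visit 15 → queue [2, 10, 9, 3]
Visit 2 → queue [10, 9, 3]
Visit 10 → queue [9, 3]
Visit 9 → queue [3]
Visit 3 → queue []

Visit order: 8, 5, 7, 11, 13, 1, 4, 6, 12, 14, 16, 15, 2, 10, 9, 3

6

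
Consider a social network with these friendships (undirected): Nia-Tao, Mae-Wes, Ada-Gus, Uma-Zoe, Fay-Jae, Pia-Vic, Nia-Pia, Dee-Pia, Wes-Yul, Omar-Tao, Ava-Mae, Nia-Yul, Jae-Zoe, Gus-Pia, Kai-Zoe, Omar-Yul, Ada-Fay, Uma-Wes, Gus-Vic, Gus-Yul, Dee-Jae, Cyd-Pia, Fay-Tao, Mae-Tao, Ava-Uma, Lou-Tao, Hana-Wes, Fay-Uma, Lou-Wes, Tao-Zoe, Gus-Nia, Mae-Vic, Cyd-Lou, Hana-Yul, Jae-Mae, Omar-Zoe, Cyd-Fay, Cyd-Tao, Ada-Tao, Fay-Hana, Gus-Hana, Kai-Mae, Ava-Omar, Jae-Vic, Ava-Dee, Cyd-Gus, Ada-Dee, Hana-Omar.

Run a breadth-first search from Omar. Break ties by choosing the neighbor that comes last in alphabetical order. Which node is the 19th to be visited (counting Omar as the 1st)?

Vic

Visit Omar; enqueue Zoe, Yul, Tao, Hana, Ava → queue [Zoe, Yul, Tao, Hana, Ava]
Visit Zoe; enqueue Uma, Kai, Jae → queue [Yul, Tao, Hana, Ava, Uma, Kai, Jae]
Visit Yul; enqueue Wes, Nia, Gus → queue [Tao, Hana, Ava, Uma, Kai, Jae, Wes, Nia, Gus]
Visit Tao; enqueue Mae, Lou, Fay, Cyd, Ada → queue [Hana, Ava, Uma, Kai, Jae, Wes, Nia, Gus, Mae, Lou, Fay, Cyd, Ada]
Visit Hana → queue [Ava, Uma, Kai, Jae, Wes, Nia, Gus, Mae, Lou, Fay, Cyd, Ada]
Visit Ava; enqueue Dee → queue [Uma, Kai, Jae, Wes, Nia, Gus, Mae, Lou, Fay, Cyd, Ada, Dee]
Visit Uma → queue [Kai, Jae, Wes, Nia, Gus, Mae, Lou, Fay, Cyd, Ada, Dee]
Visit Kai → queue [Jae, Wes, Nia, Gus, Mae, Lou, Fay, Cyd, Ada, Dee]
Visit Jae; enqueue Vic → queue [Wes, Nia, Gus, Mae, Lou, Fay, Cyd, Ada, Dee, Vic]
Visit Wes → queue [Nia, Gus, Mae, Lou, Fay, Cyd, Ada, Dee, Vic]
Visit Nia; enqueue Pia → queue [Gus, Mae, Lou, Fay, Cyd, Ada, Dee, Vic, Pia]
Visit Gus → queue [Mae, Lou, Fay, Cyd, Ada, Dee, Vic, Pia]
Visit Mae → queue [Lou, Fay, Cyd, Ada, Dee, Vic, Pia]
Visit Lou → queue [Fay, Cyd, Ada, Dee, Vic, Pia]
Visit Fay → queue [Cyd, Ada, Dee, Vic, Pia]
Visit Cyd → queue [Ada, Dee, Vic, Pia]
Visit Ada → queue [Dee, Vic, Pia]
Visit Dee → queue [Vic, Pia]
Visit Vic → queue [Pia]
Visit Pia → queue []

Visit order: Omar, Zoe, Yul, Tao, Hana, Ava, Uma, Kai, Jae, Wes, Nia, Gus, Mae, Lou, Fay, Cyd, Ada, Dee, Vic, Pia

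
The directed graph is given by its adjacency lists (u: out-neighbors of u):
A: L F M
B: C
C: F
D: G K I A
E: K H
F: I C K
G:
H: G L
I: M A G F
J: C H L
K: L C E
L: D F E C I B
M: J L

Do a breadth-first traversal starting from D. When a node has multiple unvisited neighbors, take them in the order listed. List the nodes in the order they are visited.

D, G, K, I, A, L, C, E, M, F, B, H, J

Visit D; enqueue G, K, I, A → queue [G, K, I, A]
Visit G → queue [K, I, A]
Visit K; enqueue L, C, E → queue [I, A, L, C, E]
Visit I; enqueue M, F → queue [A, L, C, E, M, F]
Visit A → queue [L, C, E, M, F]
Visit L; enqueue B → queue [C, E, M, F, B]
Visit C → queue [E, M, F, B]
Visit E; enqueue H → queue [M, F, B, H]
Visit M; enqueue J → queue [F, B, H, J]
Visit F → queue [B, H, J]
Visit B → queue [H, J]
Visit H → queue [J]
Visit J → queue []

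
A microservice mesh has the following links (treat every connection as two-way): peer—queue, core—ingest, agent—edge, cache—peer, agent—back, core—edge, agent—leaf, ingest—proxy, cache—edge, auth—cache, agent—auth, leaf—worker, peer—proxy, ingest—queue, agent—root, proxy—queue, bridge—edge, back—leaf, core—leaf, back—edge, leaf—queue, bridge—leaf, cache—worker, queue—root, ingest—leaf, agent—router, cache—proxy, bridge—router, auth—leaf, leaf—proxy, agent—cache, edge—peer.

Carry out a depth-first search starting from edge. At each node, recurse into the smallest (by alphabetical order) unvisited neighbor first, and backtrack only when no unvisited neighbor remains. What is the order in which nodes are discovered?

edge agent auth cache peer proxy ingest core leaf back bridge router queue root worker

Visit edge
edge → agent
agent → auth
auth → cache
cache → peer
peer → proxy
proxy → ingest
ingest → core
core → leaf
leaf → back
leaf → bridge
bridge → router
leaf → queue
queue → root
leaf → worker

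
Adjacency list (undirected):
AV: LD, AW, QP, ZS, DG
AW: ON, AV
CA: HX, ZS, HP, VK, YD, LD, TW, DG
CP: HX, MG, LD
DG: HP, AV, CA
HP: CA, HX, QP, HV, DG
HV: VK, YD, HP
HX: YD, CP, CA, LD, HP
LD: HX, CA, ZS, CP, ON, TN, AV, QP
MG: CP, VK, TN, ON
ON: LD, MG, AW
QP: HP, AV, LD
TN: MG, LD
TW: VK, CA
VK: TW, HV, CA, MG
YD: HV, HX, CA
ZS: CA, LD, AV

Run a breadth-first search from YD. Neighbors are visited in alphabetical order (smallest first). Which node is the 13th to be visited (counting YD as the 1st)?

Visit YD; enqueue CA, HV, HX → queue [CA, HV, HX]
Visit CA; enqueue DG, HP, LD, TW, VK, ZS → queue [HV, HX, DG, HP, LD, TW, VK, ZS]
Visit HV → queue [HX, DG, HP, LD, TW, VK, ZS]
Visit HX; enqueue CP → queue [DG, HP, LD, TW, VK, ZS, CP]
Visit DG; enqueue AV → queue [HP, LD, TW, VK, ZS, CP, AV]
Visit HP; enqueue QP → queue [LD, TW, VK, ZS, CP, AV, QP]
Visit LD; enqueue ON, TN → queue [TW, VK, ZS, CP, AV, QP, ON, TN]
Visit TW → queue [VK, ZS, CP, AV, QP, ON, TN]
Visit VK; enqueue MG → queue [ZS, CP, AV, QP, ON, TN, MG]
Visit ZS → queue [CP, AV, QP, ON, TN, MG]
Visit CP → queue [AV, QP, ON, TN, MG]
Visit AV; enqueue AW → queue [QP, ON, TN, MG, AW]
Visit QP → queue [ON, TN, MG, AW]
Visit ON → queue [TN, MG, AW]
Visit TN → queue [MG, AW]
Visit MG → queue [AW]
Visit AW → queue []

Visit order: YD, CA, HV, HX, DG, HP, LD, TW, VK, ZS, CP, AV, QP, ON, TN, MG, AW

QP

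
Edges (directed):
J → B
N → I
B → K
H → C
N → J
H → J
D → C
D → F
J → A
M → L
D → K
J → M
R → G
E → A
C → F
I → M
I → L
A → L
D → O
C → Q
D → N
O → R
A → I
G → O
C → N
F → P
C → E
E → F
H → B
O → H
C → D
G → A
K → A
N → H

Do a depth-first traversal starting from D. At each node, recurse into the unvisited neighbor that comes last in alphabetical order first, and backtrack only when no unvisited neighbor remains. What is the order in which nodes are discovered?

Visit D
D → O
O → R
R → G
G → A
A → L
A → I
I → M
O → H
H → J
J → B
B → K
H → C
C → Q
C → N
C → F
F → P
C → E

D -> O -> R -> G -> A -> L -> I -> M -> H -> J -> B -> K -> C -> Q -> N -> F -> P -> E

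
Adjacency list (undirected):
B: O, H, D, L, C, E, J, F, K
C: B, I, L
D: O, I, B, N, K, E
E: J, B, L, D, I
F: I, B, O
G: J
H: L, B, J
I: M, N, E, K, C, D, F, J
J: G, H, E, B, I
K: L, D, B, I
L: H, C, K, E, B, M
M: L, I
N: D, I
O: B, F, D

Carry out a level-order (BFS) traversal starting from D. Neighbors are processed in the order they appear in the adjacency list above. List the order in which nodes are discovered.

D, O, I, B, N, K, E, F, M, C, J, H, L, G

Visit D; enqueue O, I, B, N, K, E → queue [O, I, B, N, K, E]
Visit O; enqueue F → queue [I, B, N, K, E, F]
Visit I; enqueue M, C, J → queue [B, N, K, E, F, M, C, J]
Visit B; enqueue H, L → queue [N, K, E, F, M, C, J, H, L]
Visit N → queue [K, E, F, M, C, J, H, L]
Visit K → queue [E, F, M, C, J, H, L]
Visit E → queue [F, M, C, J, H, L]
Visit F → queue [M, C, J, H, L]
Visit M → queue [C, J, H, L]
Visit C → queue [J, H, L]
Visit J; enqueue G → queue [H, L, G]
Visit H → queue [L, G]
Visit L → queue [G]
Visit G → queue []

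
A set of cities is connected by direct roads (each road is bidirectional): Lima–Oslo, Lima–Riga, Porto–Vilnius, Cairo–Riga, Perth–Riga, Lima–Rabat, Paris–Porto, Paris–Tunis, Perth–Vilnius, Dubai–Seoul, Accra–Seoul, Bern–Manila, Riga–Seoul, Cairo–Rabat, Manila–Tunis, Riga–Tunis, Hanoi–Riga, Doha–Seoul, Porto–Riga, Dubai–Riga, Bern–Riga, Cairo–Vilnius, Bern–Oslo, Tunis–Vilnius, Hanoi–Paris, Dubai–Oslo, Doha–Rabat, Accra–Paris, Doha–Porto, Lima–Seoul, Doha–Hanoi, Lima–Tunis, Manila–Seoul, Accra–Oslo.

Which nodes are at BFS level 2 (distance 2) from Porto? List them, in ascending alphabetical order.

Accra, Bern, Cairo, Dubai, Hanoi, Lima, Perth, Rabat, Seoul, Tunis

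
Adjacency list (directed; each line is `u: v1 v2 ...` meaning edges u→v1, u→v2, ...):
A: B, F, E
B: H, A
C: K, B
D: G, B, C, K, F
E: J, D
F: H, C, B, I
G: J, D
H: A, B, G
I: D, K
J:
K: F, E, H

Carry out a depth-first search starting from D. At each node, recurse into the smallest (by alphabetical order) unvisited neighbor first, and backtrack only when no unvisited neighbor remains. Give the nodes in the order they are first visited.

D, B, A, E, J, F, C, K, H, G, I

Visit D
D → B
B → A
A → E
E → J
A → F
F → C
C → K
K → H
H → G
F → I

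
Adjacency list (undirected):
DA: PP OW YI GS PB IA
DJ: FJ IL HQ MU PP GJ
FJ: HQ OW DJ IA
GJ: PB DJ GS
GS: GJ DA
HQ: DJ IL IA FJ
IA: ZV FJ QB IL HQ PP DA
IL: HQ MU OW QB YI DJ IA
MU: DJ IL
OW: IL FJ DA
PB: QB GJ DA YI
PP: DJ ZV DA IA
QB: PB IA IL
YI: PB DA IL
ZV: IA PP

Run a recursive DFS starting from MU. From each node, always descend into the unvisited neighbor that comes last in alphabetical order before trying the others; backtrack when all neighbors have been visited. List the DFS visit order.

Visit MU
MU → IL
IL → YI
YI → PB
PB → QB
QB → IA
IA → ZV
ZV → PP
PP → DJ
DJ → HQ
HQ → FJ
FJ → OW
OW → DA
DA → GS
GS → GJ

MU IL YI PB QB IA ZV PP DJ HQ FJ OW DA GS GJ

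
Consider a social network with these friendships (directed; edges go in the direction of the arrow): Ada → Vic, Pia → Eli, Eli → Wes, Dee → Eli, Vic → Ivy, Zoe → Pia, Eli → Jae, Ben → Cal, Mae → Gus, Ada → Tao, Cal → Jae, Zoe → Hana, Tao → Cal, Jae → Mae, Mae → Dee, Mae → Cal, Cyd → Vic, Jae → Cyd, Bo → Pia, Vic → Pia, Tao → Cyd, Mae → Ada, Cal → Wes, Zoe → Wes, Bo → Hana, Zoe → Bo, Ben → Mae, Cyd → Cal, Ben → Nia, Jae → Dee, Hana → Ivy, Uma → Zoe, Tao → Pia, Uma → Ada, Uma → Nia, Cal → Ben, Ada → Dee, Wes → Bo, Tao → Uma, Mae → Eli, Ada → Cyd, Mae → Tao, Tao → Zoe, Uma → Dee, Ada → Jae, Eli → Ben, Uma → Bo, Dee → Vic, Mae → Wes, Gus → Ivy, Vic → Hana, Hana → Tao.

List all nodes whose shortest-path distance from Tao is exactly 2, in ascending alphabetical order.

Level 0: Tao
Level 1: Cal, Cyd, Pia, Uma, Zoe
Level 2: Ada, Ben, Bo, Dee, Eli, Hana, Jae, Nia, Vic, Wes
Level 3: Ivy, Mae
Level 4: Gus

Ada, Ben, Bo, Dee, Eli, Hana, Jae, Nia, Vic, Wes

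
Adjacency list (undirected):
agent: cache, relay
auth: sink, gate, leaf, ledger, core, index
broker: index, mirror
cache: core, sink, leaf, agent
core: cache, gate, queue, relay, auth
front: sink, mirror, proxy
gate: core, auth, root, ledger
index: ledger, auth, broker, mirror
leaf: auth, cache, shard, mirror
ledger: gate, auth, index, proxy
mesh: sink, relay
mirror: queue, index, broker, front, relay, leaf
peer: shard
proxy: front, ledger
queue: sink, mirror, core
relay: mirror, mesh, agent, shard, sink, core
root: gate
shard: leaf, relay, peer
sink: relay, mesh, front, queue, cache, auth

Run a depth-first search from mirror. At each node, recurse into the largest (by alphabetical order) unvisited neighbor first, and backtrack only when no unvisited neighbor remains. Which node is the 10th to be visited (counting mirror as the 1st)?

front

Visit mirror
mirror → relay
relay → sink
sink → queue
queue → core
core → gate
gate → root
gate → ledger
ledger → proxy
proxy → front
ledger → index
index → broker
index → auth
auth → leaf
leaf → shard
shard → peer
leaf → cache
cache → agent
sink → mesh

Visit order: mirror, relay, sink, queue, core, gate, root, ledger, proxy, front, index, broker, auth, leaf, shard, peer, cache, agent, mesh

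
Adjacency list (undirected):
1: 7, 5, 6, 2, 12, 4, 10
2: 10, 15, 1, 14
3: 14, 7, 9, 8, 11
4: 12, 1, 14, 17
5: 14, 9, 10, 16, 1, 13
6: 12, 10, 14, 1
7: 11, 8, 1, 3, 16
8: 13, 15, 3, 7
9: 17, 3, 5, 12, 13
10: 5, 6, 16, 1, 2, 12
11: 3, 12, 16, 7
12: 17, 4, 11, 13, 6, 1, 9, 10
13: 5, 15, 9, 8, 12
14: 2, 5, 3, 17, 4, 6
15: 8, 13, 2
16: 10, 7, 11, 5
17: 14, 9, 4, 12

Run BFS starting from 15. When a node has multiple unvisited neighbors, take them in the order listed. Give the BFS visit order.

15, 8, 13, 2, 3, 7, 5, 9, 12, 10, 1, 14, 11, 16, 17, 4, 6

Visit 15; enqueue 8, 13, 2 → queue [8, 13, 2]
Visit 8; enqueue 3, 7 → queue [13, 2, 3, 7]
Visit 13; enqueue 5, 9, 12 → queue [2, 3, 7, 5, 9, 12]
Visit 2; enqueue 10, 1, 14 → queue [3, 7, 5, 9, 12, 10, 1, 14]
Visit 3; enqueue 11 → queue [7, 5, 9, 12, 10, 1, 14, 11]
Visit 7; enqueue 16 → queue [5, 9, 12, 10, 1, 14, 11, 16]
Visit 5 → queue [9, 12, 10, 1, 14, 11, 16]
Visit 9; enqueue 17 → queue [12, 10, 1, 14, 11, 16, 17]
Visit 12; enqueue 4, 6 → queue [10, 1, 14, 11, 16, 17, 4, 6]
Visit 10 → queue [1, 14, 11, 16, 17, 4, 6]
Visit 1 → queue [14, 11, 16, 17, 4, 6]
Visit 14 → queue [11, 16, 17, 4, 6]
Visit 11 → queue [16, 17, 4, 6]
Visit 16 → queue [17, 4, 6]
Visit 17 → queue [4, 6]
Visit 4 → queue [6]
Visit 6 → queue []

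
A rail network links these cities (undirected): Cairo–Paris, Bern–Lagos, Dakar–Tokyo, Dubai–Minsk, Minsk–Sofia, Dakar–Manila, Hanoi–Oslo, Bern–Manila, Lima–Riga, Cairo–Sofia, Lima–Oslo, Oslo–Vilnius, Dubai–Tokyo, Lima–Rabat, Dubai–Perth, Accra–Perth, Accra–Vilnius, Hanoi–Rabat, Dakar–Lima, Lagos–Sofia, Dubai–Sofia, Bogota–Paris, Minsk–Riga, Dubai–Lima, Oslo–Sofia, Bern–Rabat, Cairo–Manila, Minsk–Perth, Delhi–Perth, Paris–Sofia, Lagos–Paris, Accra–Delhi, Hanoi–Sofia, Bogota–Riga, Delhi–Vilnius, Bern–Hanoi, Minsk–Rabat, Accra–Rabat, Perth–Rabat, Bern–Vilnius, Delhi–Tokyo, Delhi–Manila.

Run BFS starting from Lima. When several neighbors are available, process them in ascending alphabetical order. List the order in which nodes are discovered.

Lima → Dakar → Dubai → Oslo → Rabat → Riga → Manila → Tokyo → Minsk → Perth → Sofia → Hanoi → Vilnius → Accra → Bern → Bogota → Cairo → Delhi → Lagos → Paris

Visit Lima; enqueue Dakar, Dubai, Oslo, Rabat, Riga → queue [Dakar, Dubai, Oslo, Rabat, Riga]
Visit Dakar; enqueue Manila, Tokyo → queue [Dubai, Oslo, Rabat, Riga, Manila, Tokyo]
Visit Dubai; enqueue Minsk, Perth, Sofia → queue [Oslo, Rabat, Riga, Manila, Tokyo, Minsk, Perth, Sofia]
Visit Oslo; enqueue Hanoi, Vilnius → queue [Rabat, Riga, Manila, Tokyo, Minsk, Perth, Sofia, Hanoi, Vilnius]
Visit Rabat; enqueue Accra, Bern → queue [Riga, Manila, Tokyo, Minsk, Perth, Sofia, Hanoi, Vilnius, Accra, Bern]
Visit Riga; enqueue Bogota → queue [Manila, Tokyo, Minsk, Perth, Sofia, Hanoi, Vilnius, Accra, Bern, Bogota]
Visit Manila; enqueue Cairo, Delhi → queue [Tokyo, Minsk, Perth, Sofia, Hanoi, Vilnius, Accra, Bern, Bogota, Cairo, Delhi]
Visit Tokyo → queue [Minsk, Perth, Sofia, Hanoi, Vilnius, Accra, Bern, Bogota, Cairo, Delhi]
Visit Minsk → queue [Perth, Sofia, Hanoi, Vilnius, Accra, Bern, Bogota, Cairo, Delhi]
Visit Perth → queue [Sofia, Hanoi, Vilnius, Accra, Bern, Bogota, Cairo, Delhi]
Visit Sofia; enqueue Lagos, Paris → queue [Hanoi, Vilnius, Accra, Bern, Bogota, Cairo, Delhi, Lagos, Paris]
Visit Hanoi → queue [Vilnius, Accra, Bern, Bogota, Cairo, Delhi, Lagos, Paris]
Visit Vilnius → queue [Accra, Bern, Bogota, Cairo, Delhi, Lagos, Paris]
Visit Accra → queue [Bern, Bogota, Cairo, Delhi, Lagos, Paris]
Visit Bern → queue [Bogota, Cairo, Delhi, Lagos, Paris]
Visit Bogota → queue [Cairo, Delhi, Lagos, Paris]
Visit Cairo → queue [Delhi, Lagos, Paris]
Visit Delhi → queue [Lagos, Paris]
Visit Lagos → queue [Paris]
Visit Paris → queue []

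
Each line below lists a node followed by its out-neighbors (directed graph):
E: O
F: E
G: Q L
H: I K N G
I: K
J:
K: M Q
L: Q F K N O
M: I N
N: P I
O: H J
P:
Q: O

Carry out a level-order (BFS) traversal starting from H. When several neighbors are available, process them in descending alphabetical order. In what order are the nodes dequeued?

H → N → K → I → G → P → Q → M → L → O → F → J → E

Visit H; enqueue N, K, I, G → queue [N, K, I, G]
Visit N; enqueue P → queue [K, I, G, P]
Visit K; enqueue Q, M → queue [I, G, P, Q, M]
Visit I → queue [G, P, Q, M]
Visit G; enqueue L → queue [P, Q, M, L]
Visit P → queue [Q, M, L]
Visit Q; enqueue O → queue [M, L, O]
Visit M → queue [L, O]
Visit L; enqueue F → queue [O, F]
Visit O; enqueue J → queue [F, J]
Visit F; enqueue E → queue [J, E]
Visit J → queue [E]
Visit E → queue []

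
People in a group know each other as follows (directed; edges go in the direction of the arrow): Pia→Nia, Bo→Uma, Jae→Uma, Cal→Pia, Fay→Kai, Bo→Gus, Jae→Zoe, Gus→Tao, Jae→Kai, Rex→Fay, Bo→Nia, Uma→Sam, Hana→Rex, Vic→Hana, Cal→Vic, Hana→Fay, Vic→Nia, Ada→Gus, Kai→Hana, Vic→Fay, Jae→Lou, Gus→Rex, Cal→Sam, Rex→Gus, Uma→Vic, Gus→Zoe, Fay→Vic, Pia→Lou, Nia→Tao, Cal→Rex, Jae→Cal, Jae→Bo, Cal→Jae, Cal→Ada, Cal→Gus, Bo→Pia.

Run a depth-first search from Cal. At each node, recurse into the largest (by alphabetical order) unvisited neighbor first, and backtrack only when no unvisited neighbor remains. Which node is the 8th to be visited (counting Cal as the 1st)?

Visit Cal
Cal → Vic
Vic → Nia
Nia → Tao
Vic → Hana
Hana → Rex
Rex → Gus
Gus → Zoe
Rex → Fay
Fay → Kai
Cal → Sam
Cal → Pia
Pia → Lou
Cal → Jae
Jae → Uma
Jae → Bo
Cal → Ada

Visit order: Cal, Vic, Nia, Tao, Hana, Rex, Gus, Zoe, Fay, Kai, Sam, Pia, Lou, Jae, Uma, Bo, Ada

Zoe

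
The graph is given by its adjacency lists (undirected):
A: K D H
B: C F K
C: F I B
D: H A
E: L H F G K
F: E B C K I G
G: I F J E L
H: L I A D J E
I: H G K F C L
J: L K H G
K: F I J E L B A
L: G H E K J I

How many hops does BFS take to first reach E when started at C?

Level 0: C
Level 1: B, F, I
Level 2: E, G, H, K, L
Level 3: A, D, J
E first appears at level 2.

2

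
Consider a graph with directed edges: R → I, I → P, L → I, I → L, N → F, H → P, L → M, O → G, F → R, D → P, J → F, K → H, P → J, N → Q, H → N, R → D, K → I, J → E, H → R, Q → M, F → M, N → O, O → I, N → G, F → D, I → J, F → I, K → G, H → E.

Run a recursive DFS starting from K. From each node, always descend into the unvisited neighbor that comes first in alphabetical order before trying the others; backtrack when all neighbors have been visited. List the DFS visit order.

K -> G -> H -> E -> N -> F -> D -> P -> J -> I -> L -> M -> R -> O -> Q

Visit K
K → G
K → H
H → E
H → N
N → F
F → D
D → P
P → J
F → I
I → L
L → M
F → R
N → O
N → Q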